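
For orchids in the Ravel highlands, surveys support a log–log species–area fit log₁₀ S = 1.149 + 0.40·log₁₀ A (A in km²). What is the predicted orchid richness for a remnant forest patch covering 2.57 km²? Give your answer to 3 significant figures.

S = 14.09 × 2.57^0.4 = 14.09 × 1.459 ≈ 20.56

20.6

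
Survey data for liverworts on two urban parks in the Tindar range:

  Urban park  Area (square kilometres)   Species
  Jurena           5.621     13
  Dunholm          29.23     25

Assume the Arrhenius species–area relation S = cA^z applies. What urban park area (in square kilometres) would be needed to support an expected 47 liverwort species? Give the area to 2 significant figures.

z = ln(25/13) / ln(29.23/5.621) = 0.6539 / 1.6487 = 0.3966
c = 13 / 5.621^0.3966 = 13 / 1.983 = 6.555
A = (47/6.555)^(1/0.3966) ⇒ ln A = ln(7.171)/0.3966 = 4.9668
A = e^4.9668 ≈ 143.6 square kilometres

140 square kilometres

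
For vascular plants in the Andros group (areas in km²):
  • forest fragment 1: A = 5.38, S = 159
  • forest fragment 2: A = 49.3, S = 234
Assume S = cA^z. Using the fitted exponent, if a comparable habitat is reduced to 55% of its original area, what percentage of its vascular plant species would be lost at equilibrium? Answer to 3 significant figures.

9.90%

z = ln(234/159) / ln(49.3/5.38) = 0.3864 / 2.2152 = 0.1744
S_new/S_old = (A_new/A_old)^z = 0.55^0.1744 = exp(0.1744 × -0.5978) = 0.901
Fraction lost = 1 − 0.901 = 0.09903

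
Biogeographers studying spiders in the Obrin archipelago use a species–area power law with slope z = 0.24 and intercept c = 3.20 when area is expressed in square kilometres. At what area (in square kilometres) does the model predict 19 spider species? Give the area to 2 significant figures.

1700 square kilometres

19 = 3.2 × A^0.24  ⇒  A^0.24 = 19/3.2 = 5.938
ln A = ln(5.938) / 0.24 = 1.7813 / 0.24 = 7.4220
A = e^7.4220 ≈ 1672 square kilometres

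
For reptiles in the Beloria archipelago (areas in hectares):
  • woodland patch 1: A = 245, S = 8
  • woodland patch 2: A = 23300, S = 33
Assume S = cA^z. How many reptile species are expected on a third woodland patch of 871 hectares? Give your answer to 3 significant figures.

z = ln(33/8) / ln(23300/245) = 1.4171 / 4.5550 = 0.3111
c = 8 / 245^0.3111 = 8 / 5.537 = 1.445
S₃ = 1.445 × 871^0.3111 = 1.445 × 8.216 ≈ 11.87

11.9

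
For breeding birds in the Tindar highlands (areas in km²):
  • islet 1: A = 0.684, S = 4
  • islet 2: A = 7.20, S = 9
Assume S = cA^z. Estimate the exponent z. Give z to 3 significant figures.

0.345

Taking logs: ln S = ln c + z ln A, so z = (ln S₂ − ln S₁)/(ln A₂ − ln A₁).
z = ln(9/4) / ln(7.2/0.684) = ln(2.25) / ln(10.53) = 0.8109 / 2.3539 = 0.3445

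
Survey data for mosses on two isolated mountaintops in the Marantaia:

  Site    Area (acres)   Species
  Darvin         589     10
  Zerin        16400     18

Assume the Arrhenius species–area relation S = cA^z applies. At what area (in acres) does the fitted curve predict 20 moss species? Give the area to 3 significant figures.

z = ln(18/10) / ln(16400/589) = 0.5878 / 3.3266 = 0.1767
c = 10 / 589^0.1767 = 10 / 3.086 = 3.24
A = (20/3.24)^(1/0.1767) ⇒ ln A = ln(6.173)/0.1767 = 10.3013
A = e^10.3013 ≈ 29772 acres

29800 acres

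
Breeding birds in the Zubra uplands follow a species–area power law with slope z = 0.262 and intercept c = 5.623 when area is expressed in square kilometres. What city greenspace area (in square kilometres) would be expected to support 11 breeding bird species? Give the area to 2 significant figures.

13 square kilometres

11 = 5.623 × A^0.262  ⇒  A^0.262 = 11/5.623 = 1.956
ln A = ln(1.956) / 0.262 = 0.6710 / 0.262 = 2.5612
A = e^2.5612 ≈ 12.95 square kilometres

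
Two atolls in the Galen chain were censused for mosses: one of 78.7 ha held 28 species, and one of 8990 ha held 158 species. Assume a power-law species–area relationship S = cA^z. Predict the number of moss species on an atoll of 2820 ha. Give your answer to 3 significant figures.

z = ln(158/28) / ln(8990/78.7) = 1.7304 / 4.7382 = 0.3652
c = 28 / 78.7^0.3652 = 28 / 4.925 = 5.685
S₃ = 5.685 × 2820^0.3652 = 5.685 × 18.2 ≈ 103.5

103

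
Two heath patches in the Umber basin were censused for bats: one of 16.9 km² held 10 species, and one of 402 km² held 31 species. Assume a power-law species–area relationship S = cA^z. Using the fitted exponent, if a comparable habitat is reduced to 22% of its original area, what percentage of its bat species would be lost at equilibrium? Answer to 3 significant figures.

41.8%

z = ln(31/10) / ln(402/16.9) = 1.1314 / 3.1691 = 0.3570
S_new/S_old = (A_new/A_old)^z = 0.22^0.3570 = exp(0.3570 × -1.5141) = 0.5824
Fraction lost = 1 − 0.5824 = 0.4176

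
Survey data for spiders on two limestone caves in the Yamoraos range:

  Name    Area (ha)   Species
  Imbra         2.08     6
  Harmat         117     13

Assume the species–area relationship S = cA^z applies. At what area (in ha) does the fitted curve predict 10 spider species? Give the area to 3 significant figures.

z = ln(13/6) / ln(117/2.08) = 0.7732 / 4.0298 = 0.1919
c = 6 / 2.08^0.1919 = 6 / 1.151 = 5.213
A = (10/5.213)^(1/0.1919) ⇒ ln A = ln(1.918)/0.1919 = 3.3948
A = e^3.3948 ≈ 29.81 ha

29.8 ha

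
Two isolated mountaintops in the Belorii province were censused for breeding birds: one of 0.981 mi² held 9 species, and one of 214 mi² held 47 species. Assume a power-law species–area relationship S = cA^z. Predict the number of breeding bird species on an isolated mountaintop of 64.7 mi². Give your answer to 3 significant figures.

32.6

z = ln(47/9) / ln(214/0.981) = 1.6529 / 5.3852 = 0.3069
c = 9 / 0.981^0.3069 = 9 / 0.9941 = 9.053
S₃ = 9.053 × 64.7^0.3069 = 9.053 × 3.596 ≈ 32.56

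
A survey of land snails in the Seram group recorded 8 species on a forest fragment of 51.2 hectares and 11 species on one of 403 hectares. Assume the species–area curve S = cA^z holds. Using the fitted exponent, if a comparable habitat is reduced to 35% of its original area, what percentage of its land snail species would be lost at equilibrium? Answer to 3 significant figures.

15.0%

z = ln(11/8) / ln(403/51.2) = 0.3185 / 2.0632 = 0.1543
S_new/S_old = (A_new/A_old)^z = 0.35^0.1543 = exp(0.1543 × -1.0498) = 0.8504
Fraction lost = 1 − 0.8504 = 0.1496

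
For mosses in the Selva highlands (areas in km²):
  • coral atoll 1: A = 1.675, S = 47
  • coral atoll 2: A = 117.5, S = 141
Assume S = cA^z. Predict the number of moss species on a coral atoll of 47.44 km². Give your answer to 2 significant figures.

z = ln(141/47) / ln(117.5/1.675) = 1.0986 / 4.2506 = 0.2585
c = 47 / 1.675^0.2585 = 47 / 1.143 = 41.13
S₃ = 41.13 × 47.44^0.2585 = 41.13 × 2.712 ≈ 111.5

110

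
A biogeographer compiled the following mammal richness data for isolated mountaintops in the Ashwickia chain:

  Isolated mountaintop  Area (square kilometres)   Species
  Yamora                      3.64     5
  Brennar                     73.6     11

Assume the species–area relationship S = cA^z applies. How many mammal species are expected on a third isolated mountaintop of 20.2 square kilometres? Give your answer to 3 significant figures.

7.84

z = ln(11/5) / ln(73.6/3.64) = 0.7885 / 3.0067 = 0.2622
c = 5 / 3.64^0.2622 = 5 / 1.403 = 3.563
S₃ = 3.563 × 20.2^0.2622 = 3.563 × 2.199 ≈ 7.837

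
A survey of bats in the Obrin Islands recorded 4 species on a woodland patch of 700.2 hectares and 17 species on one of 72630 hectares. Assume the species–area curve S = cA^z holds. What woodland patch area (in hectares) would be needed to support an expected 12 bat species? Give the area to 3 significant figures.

23800 hectares

z = ln(17/4) / ln(72630/700.2) = 1.4469 / 4.6418 = 0.3117
c = 4 / 700.2^0.3117 = 4 / 7.707 = 0.519
A = (12/0.519)^(1/0.3117) ⇒ ln A = ln(23.12)/0.3117 = 10.0758
A = e^10.0758 ≈ 23760 hectares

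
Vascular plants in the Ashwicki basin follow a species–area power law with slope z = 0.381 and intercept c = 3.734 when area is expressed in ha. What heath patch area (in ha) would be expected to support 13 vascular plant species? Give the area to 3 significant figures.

26.4 ha

13 = 3.734 × A^0.381  ⇒  A^0.381 = 13/3.734 = 3.482
ln A = ln(3.482) / 0.381 = 1.2475 / 0.381 = 3.2742
A = e^3.2742 ≈ 26.42 ha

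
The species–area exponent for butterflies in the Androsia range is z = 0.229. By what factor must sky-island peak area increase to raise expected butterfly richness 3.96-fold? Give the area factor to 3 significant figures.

407

(A₂/A₁)^0.229 = 3.96, so A₂/A₁ = 3.96^(1/0.229) = 3.96^4.367
ln(A₂/A₁) = ln 3.96 / 0.229 = 1.3762 / 0.229 = 6.0098
A₂/A₁ = e^6.0098 ≈ 407.4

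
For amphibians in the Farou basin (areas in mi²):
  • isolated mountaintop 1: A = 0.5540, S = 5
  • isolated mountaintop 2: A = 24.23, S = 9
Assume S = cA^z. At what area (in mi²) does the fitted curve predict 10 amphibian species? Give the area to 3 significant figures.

47.7 mi²

z = ln(9/5) / ln(24.23/0.554) = 0.5878 / 3.7782 = 0.1556
c = 5 / 0.554^0.1556 = 5 / 0.9122 = 5.481
A = (10/5.481)^(1/0.1556) ⇒ ln A = ln(1.824)/0.1556 = 3.8648
A = e^3.8648 ≈ 47.7 mi²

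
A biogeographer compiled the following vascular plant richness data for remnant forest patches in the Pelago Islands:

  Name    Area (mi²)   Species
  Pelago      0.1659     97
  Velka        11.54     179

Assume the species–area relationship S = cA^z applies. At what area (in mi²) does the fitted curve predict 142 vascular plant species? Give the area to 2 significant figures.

z = ln(179/97) / ln(11.54/0.1659) = 0.6127 / 4.2422 = 0.1444
c = 97 / 0.1659^0.1444 = 97 / 0.7715 = 125.7
A = (142/125.7)^(1/0.1444) ⇒ ln A = ln(1.129)/0.1444 = 0.8425
A = e^0.8425 ≈ 2.322 mi²

2.3 mi²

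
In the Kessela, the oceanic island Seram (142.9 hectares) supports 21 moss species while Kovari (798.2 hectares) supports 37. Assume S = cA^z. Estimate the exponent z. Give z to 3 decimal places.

0.329

Taking logs: ln S = ln c + z ln A, so z = (ln S₂ − ln S₁)/(ln A₂ − ln A₁).
z = ln(37/21) / ln(798.2/142.9) = ln(1.762) / ln(5.586) = 0.5664 / 1.7202 = 0.3293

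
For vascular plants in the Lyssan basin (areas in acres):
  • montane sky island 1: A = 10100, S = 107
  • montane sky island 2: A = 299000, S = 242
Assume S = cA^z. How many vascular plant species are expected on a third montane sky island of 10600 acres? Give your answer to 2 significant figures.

110

z = ln(242/107) / ln(299000/10100) = 0.8161 / 3.3879 = 0.2409
c = 107 / 10100^0.2409 = 107 / 9.217 = 11.61
S₃ = 11.61 × 10600^0.2409 = 11.61 × 9.325 ≈ 108.3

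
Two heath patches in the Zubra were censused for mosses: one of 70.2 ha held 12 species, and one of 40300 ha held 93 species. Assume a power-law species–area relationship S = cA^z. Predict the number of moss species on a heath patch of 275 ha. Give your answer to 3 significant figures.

z = ln(93/12) / ln(40300/70.2) = 2.0477 / 6.3528 = 0.3223
c = 12 / 70.2^0.3223 = 12 / 3.937 = 3.048
S₃ = 3.048 × 275^0.3223 = 3.048 × 6.113 ≈ 18.63

18.6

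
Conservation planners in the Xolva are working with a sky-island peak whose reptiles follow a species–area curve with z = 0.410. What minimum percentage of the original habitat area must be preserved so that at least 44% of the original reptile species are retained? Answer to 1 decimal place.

Need (A_new/A_old)^0.41 = 0.44, so A_new/A_old = 0.44^(1/0.41) = 0.44^2.439
ln(A_new/A_old) = ln 0.44 / 0.41 = -0.8210 / 0.41 = -2.0024
A_new/A_old = e^-2.0024 ≈ 0.135

13.5%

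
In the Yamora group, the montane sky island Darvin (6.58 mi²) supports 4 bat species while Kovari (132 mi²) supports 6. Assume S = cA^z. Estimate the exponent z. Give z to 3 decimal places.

0.135

Taking logs: ln S = ln c + z ln A, so z = (ln S₂ − ln S₁)/(ln A₂ − ln A₁).
z = ln(6/4) / ln(132/6.58) = ln(1.5) / ln(20.06) = 0.4055 / 2.9988 = 0.1352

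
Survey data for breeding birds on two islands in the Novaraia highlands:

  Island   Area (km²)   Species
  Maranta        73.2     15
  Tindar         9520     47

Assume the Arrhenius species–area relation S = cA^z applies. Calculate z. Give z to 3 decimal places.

Taking logs: ln S = ln c + z ln A, so z = (ln S₂ − ln S₁)/(ln A₂ − ln A₁).
z = ln(47/15) / ln(9520/73.2) = ln(3.133) / ln(130.1) = 1.1421 / 4.8680 = 0.2346

0.235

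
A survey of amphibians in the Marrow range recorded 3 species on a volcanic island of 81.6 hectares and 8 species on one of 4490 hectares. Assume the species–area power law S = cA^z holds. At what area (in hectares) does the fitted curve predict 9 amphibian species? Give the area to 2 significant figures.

z = ln(8/3) / ln(4490/81.6) = 0.9808 / 4.0078 = 0.2447
c = 3 / 81.6^0.2447 = 3 / 2.937 = 1.022
A = (9/1.022)^(1/0.2447) ⇒ ln A = ln(8.81)/0.2447 = 8.8909
A = e^8.8909 ≈ 7265 hectares

7300 hectares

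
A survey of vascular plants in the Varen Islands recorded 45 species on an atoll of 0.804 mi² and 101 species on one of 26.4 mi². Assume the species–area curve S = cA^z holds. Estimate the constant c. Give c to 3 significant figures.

z = ln(S₂/S₁) / ln(A₂/A₁) = ln(101/45) / ln(26.4/0.804) = 0.8085 / 3.4915 = 0.2315
c = S₁ / A₁^z = 45 / 0.804^0.2315 = 45 / 0.9507 = 47.33

47.3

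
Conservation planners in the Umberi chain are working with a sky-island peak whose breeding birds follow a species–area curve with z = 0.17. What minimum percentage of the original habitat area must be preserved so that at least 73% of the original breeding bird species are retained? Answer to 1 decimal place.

15.7%

Need (A_new/A_old)^0.17 = 0.73, so A_new/A_old = 0.73^(1/0.17) = 0.73^5.882
ln(A_new/A_old) = ln 0.73 / 0.17 = -0.3147 / 0.17 = -1.8512
A_new/A_old = e^-1.8512 ≈ 0.157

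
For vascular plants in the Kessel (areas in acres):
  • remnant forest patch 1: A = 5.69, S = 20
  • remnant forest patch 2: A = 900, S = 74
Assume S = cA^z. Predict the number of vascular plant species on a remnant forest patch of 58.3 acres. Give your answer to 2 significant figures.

z = ln(74/20) / ln(900/5.69) = 1.3083 / 5.0637 = 0.2584
c = 20 / 5.69^0.2584 = 20 / 1.567 = 12.76
S₃ = 12.76 × 58.3^0.2584 = 12.76 × 2.859 ≈ 36.49

36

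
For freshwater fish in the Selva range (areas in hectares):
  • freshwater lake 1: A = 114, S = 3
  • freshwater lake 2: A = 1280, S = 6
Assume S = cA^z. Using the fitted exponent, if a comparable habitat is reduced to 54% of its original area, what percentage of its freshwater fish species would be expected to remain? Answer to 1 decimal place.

83.8%

z = ln(6/3) / ln(1280/114) = 0.6931 / 2.4184 = 0.2866
S_new/S_old = (A_new/A_old)^z = 0.54^0.2866 = exp(0.2866 × -0.6162) = 0.8381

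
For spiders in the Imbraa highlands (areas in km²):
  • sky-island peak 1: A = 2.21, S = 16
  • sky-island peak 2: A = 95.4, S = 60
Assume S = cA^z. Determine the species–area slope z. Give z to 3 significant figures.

0.351

Taking logs: ln S = ln c + z ln A, so z = (ln S₂ − ln S₁)/(ln A₂ − ln A₁).
z = ln(60/16) / ln(95.4/2.21) = ln(3.75) / ln(43.17) = 1.3218 / 3.7651 = 0.3511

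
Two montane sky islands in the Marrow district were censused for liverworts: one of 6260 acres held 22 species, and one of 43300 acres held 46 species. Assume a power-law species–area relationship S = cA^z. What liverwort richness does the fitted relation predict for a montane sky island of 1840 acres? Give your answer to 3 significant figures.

13.8

z = ln(46/22) / ln(43300/6260) = 0.7376 / 1.9340 = 0.3814
c = 22 / 6260^0.3814 = 22 / 28.05 = 0.7842
S₃ = 0.7842 × 1840^0.3814 = 0.7842 × 17.59 ≈ 13.79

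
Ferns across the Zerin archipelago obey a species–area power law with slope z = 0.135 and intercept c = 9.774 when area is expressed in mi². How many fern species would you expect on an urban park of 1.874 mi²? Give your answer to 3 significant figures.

10.6

S = 9.774 × 1.874^0.135
ln S = ln 9.774 + 0.135 × ln 1.874 = 2.2797 + 0.135 × 0.6281 = 2.3645
S = e^2.3645 ≈ 10.64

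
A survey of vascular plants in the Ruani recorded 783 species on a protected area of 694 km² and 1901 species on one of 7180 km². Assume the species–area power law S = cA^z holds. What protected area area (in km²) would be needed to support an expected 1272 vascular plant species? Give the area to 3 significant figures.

2490 km²

z = ln(1901/783) / ln(7180/694) = 0.8870 / 2.3366 = 0.3796
c = 783 / 694^0.3796 = 783 / 11.98 = 65.33
A = (1272/65.33)^(1/0.3796) ⇒ ln A = ln(19.47)/0.3796 = 7.8206
A = e^7.8206 ≈ 2492 km²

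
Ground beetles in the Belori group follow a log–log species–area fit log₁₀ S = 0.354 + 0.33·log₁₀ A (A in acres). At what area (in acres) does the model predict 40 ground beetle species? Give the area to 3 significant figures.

40 = 2.259 × A^0.33  ⇒  A^0.33 = 40/2.259 = 17.7
ln A = ln(17.7) / 0.33 = 2.8738 / 0.33 = 8.7084
A = e^8.7084 ≈ 6053 acres

6050 acres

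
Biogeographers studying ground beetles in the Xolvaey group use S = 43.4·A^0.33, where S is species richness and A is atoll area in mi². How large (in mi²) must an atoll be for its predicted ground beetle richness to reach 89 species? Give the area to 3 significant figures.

89 = 43.4 × A^0.33  ⇒  A^0.33 = 89/43.4 = 2.051
ln A = ln(2.051) / 0.33 = 0.7182 / 0.33 = 2.1763
A = e^2.1763 ≈ 8.814 mi²

8.81 mi²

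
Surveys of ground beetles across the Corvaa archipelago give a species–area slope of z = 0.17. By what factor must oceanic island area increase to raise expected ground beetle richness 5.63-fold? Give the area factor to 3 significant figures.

26000

(A₂/A₁)^0.17 = 5.63, so A₂/A₁ = 5.63^(1/0.17) = 5.63^5.882
ln(A₂/A₁) = ln 5.63 / 0.17 = 1.7281 / 0.17 = 10.1653
A₂/A₁ = e^10.1653 ≈ 25987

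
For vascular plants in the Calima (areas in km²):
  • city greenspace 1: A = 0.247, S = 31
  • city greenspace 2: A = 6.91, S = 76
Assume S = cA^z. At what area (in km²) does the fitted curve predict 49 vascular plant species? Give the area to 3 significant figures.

z = ln(76/31) / ln(6.91/0.247) = 0.8967 / 3.3313 = 0.2692
c = 31 / 0.247^0.2692 = 31 / 0.6863 = 45.17
A = (49/45.17)^(1/0.2692) ⇒ ln A = ln(1.085)/0.2692 = 0.3024
A = e^0.3024 ≈ 1.353 km²

1.35 km²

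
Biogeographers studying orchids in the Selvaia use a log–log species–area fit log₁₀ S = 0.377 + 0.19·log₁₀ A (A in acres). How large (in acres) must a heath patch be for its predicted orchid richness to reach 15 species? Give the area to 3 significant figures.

15 = 2.382 × A^0.19  ⇒  A^0.19 = 15/2.382 = 6.296
ln A = ln(6.296) / 0.19 = 1.8400 / 0.19 = 9.6841
A = e^9.6841 ≈ 16060 acres

16100 acres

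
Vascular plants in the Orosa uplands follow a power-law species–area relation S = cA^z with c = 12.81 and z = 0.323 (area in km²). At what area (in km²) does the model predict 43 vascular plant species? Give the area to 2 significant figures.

42 km²

43 = 12.81 × A^0.323  ⇒  A^0.323 = 43/12.81 = 3.357
ln A = ln(3.357) / 0.323 = 1.2110 / 0.323 = 3.7491
A = e^3.7491 ≈ 42.48 km²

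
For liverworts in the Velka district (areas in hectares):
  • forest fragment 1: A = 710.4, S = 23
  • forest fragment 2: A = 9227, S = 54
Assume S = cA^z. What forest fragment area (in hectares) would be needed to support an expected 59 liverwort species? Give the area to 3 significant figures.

z = ln(54/23) / ln(9227/710.4) = 0.8535 / 2.5641 = 0.3329
c = 23 / 710.4^0.3329 = 23 / 8.895 = 2.586
A = (59/2.586)^(1/0.3329) ⇒ ln A = ln(22.82)/0.3329 = 9.3959
A = e^9.3959 ≈ 12039 hectares

12000 hectares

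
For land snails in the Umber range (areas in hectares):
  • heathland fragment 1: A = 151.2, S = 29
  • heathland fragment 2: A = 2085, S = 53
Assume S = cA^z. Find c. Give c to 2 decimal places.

9.15

z = ln(S₂/S₁) / ln(A₂/A₁) = ln(53/29) / ln(2085/151.2) = 0.6030 / 2.6239 = 0.2298
c = S₁ / A₁^z = 29 / 151.2^0.2298 = 29 / 3.169 = 9.152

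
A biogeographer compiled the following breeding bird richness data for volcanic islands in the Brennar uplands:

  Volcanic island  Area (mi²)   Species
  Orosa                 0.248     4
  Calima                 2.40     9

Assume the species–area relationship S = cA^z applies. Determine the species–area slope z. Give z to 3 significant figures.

Taking logs: ln S = ln c + z ln A, so z = (ln S₂ − ln S₁)/(ln A₂ − ln A₁).
z = ln(9/4) / ln(2.4/0.248) = ln(2.25) / ln(9.677) = 0.8109 / 2.2698 = 0.3573

0.357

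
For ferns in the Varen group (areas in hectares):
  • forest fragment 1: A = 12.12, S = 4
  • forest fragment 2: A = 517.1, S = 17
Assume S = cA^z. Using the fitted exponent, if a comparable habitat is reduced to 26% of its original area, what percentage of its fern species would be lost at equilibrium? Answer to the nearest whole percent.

41%

z = ln(17/4) / ln(517.1/12.12) = 1.4469 / 3.7534 = 0.3855
S_new/S_old = (A_new/A_old)^z = 0.26^0.3855 = exp(0.3855 × -1.3471) = 0.5949
Fraction lost = 1 − 0.5949 = 0.4051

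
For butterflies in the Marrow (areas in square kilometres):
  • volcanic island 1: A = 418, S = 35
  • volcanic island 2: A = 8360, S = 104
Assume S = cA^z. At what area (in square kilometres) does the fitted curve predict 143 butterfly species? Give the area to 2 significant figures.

z = ln(104/35) / ln(8360/418) = 1.0890 / 2.9957 = 0.3635
c = 35 / 418^0.3635 = 35 / 8.972 = 3.901
A = (143/3.901)^(1/0.3635) ⇒ ln A = ln(36.66)/0.3635 = 9.9072
A = e^9.9072 ≈ 20075 square kilometres

20000 square kilometres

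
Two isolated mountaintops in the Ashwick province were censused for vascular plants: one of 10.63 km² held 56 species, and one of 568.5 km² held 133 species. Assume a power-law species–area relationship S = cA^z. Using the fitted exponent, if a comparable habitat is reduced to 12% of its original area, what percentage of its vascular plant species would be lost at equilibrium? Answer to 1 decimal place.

z = ln(133/56) / ln(568.5/10.63) = 0.8650 / 3.9793 = 0.2174
S_new/S_old = (A_new/A_old)^z = 0.12^0.2174 = exp(0.2174 × -2.1203) = 0.6307
Fraction lost = 1 − 0.6307 = 0.3693

36.9%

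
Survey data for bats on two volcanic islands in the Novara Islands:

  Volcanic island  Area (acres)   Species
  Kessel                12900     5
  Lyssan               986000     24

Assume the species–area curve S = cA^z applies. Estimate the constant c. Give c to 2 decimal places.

0.16

z = ln(S₂/S₁) / ln(A₂/A₁) = ln(24/5) / ln(986000/12900) = 1.5686 / 4.3364 = 0.3617
c = S₁ / A₁^z = 5 / 12900^0.3617 = 5 / 30.68 = 0.1629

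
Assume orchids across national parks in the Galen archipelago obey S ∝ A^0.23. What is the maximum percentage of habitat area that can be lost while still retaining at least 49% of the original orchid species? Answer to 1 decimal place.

Need (A_new/A_old)^0.23 = 0.49, so A_new/A_old = 0.49^(1/0.23) = 0.49^4.348
ln(A_new/A_old) = ln 0.49 / 0.23 = -0.7133 / 0.23 = -3.1015
A_new/A_old = e^-3.1015 ≈ 0.04498
Fraction that can be lost = 1 − 0.04498 = 0.955

95.5%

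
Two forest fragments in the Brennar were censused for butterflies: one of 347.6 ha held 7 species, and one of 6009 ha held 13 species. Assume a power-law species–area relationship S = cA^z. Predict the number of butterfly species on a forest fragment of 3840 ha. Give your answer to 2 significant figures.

12

z = ln(13/7) / ln(6009/347.6) = 0.6190 / 2.8500 = 0.2172
c = 7 / 347.6^0.2172 = 7 / 3.564 = 1.964
S₃ = 1.964 × 3840^0.2172 = 1.964 × 6.006 ≈ 11.8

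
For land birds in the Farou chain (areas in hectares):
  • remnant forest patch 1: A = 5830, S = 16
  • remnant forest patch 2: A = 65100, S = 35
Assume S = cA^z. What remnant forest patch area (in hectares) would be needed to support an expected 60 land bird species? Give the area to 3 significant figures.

343000 hectares

z = ln(35/16) / ln(65100/5830) = 0.7828 / 2.4129 = 0.3244
c = 16 / 5830^0.3244 = 16 / 16.66 = 0.9605
A = (60/0.9605)^(1/0.3244) ⇒ ln A = ln(62.46)/0.3244 = 12.7452
A = e^12.7452 ≈ 342893 hectares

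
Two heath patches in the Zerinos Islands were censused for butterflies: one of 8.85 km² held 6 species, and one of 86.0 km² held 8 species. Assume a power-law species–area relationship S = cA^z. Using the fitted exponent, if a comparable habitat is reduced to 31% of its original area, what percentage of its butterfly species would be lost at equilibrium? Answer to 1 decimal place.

z = ln(8/6) / ln(86/8.85) = 0.2877 / 2.2739 = 0.1265
S_new/S_old = (A_new/A_old)^z = 0.31^0.1265 = exp(0.1265 × -1.1712) = 0.8623
Fraction lost = 1 − 0.8623 = 0.1377

13.8%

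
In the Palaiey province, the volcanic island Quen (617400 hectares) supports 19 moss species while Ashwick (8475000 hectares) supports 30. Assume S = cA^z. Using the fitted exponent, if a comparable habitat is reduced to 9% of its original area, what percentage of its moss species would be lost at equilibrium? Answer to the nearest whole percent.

34%

z = ln(30/19) / ln(8475000/617400) = 0.4568 / 2.6194 = 0.1744
S_new/S_old = (A_new/A_old)^z = 0.09^0.1744 = exp(0.1744 × -2.4079) = 0.6571
Fraction lost = 1 − 0.6571 = 0.3429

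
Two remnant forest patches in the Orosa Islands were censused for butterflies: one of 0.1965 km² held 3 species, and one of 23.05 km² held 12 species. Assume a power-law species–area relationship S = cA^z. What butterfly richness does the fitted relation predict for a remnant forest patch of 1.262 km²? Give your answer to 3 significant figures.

z = ln(12/3) / ln(23.05/0.1965) = 1.3863 / 4.7648 = 0.2909
c = 3 / 0.1965^0.2909 = 3 / 0.6229 = 4.816
S₃ = 4.816 × 1.262^0.2909 = 4.816 × 1.07 ≈ 5.154

5.15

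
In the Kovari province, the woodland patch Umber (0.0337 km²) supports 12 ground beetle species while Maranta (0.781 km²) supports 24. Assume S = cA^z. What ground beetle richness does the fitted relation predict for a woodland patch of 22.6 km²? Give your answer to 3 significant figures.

50.4

z = ln(24/12) / ln(0.781/0.0337) = 0.6931 / 3.1431 = 0.2205
c = 12 / 0.0337^0.2205 = 12 / 0.4735 = 25.34
S₃ = 25.34 × 22.6^0.2205 = 25.34 × 1.989 ≈ 50.41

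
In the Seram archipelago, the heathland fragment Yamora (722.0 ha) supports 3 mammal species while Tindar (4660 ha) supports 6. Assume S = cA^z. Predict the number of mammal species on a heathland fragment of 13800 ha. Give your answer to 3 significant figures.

8.98

z = ln(6/3) / ln(4660/722) = 0.6931 / 1.8647 = 0.3717
c = 3 / 722^0.3717 = 3 / 11.55 = 0.2598
S₃ = 0.2598 × 13800^0.3717 = 0.2598 × 34.58 ≈ 8.983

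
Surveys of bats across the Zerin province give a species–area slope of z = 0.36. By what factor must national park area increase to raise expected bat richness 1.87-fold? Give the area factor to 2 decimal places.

5.69

(A₂/A₁)^0.36 = 1.87, so A₂/A₁ = 1.87^(1/0.36) = 1.87^2.778
ln(A₂/A₁) = ln 1.87 / 0.36 = 0.6259 / 0.36 = 1.7387
A₂/A₁ = e^1.7387 ≈ 5.69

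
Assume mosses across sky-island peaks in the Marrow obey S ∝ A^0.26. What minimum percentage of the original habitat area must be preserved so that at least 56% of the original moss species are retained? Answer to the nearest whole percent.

11%

Need (A_new/A_old)^0.26 = 0.56, so A_new/A_old = 0.56^(1/0.26) = 0.56^3.846
ln(A_new/A_old) = ln 0.56 / 0.26 = -0.5798 / 0.26 = -2.2301
A_new/A_old = e^-2.2301 ≈ 0.1075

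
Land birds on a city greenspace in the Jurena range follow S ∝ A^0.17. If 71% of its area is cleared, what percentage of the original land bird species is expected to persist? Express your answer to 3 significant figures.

S_new/S_old = (A_new/A_old)^z = 0.29^0.17
= exp(0.17 × ln 0.29) = exp(0.17 × -1.2379) = exp(-0.2104) ≈ 0.8102

81.0%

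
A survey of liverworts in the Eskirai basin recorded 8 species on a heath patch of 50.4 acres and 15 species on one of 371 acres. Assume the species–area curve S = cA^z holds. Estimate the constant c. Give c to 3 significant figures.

2.33

z = ln(S₂/S₁) / ln(A₂/A₁) = ln(15/8) / ln(371/50.4) = 0.6286 / 1.9962 = 0.3149
c = S₁ / A₁^z = 8 / 50.4^0.3149 = 8 / 3.436 = 2.328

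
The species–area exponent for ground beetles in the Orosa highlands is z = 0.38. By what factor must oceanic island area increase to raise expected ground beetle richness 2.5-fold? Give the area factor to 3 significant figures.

(A₂/A₁)^0.38 = 2.5, so A₂/A₁ = 2.5^(1/0.38) = 2.5^2.632
ln(A₂/A₁) = ln 2.5 / 0.38 = 0.9163 / 0.38 = 2.4113
A₂/A₁ = e^2.4113 ≈ 11.15

11.1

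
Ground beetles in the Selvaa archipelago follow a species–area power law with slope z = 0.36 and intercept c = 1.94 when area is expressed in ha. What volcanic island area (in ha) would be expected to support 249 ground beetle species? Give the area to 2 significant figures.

720000 ha

249 = 1.94 × A^0.36  ⇒  A^0.36 = 249/1.94 = 128.4
ln A = ln(128.4) / 0.36 = 4.8548 / 0.36 = 13.4855
A = e^13.4855 ≈ 718886 ha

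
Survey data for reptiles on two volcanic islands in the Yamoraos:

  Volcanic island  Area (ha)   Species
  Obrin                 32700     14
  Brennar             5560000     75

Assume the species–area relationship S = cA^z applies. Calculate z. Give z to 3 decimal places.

0.327

Taking logs: ln S = ln c + z ln A, so z = (ln S₂ − ln S₁)/(ln A₂ − ln A₁).
z = ln(75/14) / ln(5560000/32700) = ln(5.357) / ln(170) = 1.6784 / 5.1360 = 0.3268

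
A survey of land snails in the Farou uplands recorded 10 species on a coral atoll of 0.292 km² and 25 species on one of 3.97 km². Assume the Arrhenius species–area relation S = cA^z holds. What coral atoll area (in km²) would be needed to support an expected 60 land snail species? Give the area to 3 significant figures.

z = ln(25/10) / ln(3.97/0.292) = 0.9163 / 2.6098 = 0.3511
c = 10 / 0.292^0.3511 = 10 / 0.6491 = 15.41
A = (60/15.41)^(1/0.3511) ⇒ ln A = ln(3.894)/0.3511 = 3.8723
A = e^3.8723 ≈ 48.05 km²

48.1 km²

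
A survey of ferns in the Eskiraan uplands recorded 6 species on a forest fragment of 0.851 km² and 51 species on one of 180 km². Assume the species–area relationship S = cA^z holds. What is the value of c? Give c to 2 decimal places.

6.40

z = ln(S₂/S₁) / ln(A₂/A₁) = ln(51/6) / ln(180/0.851) = 2.1401 / 5.3543 = 0.3997
c = S₁ / A₁^z = 6 / 0.851^0.3997 = 6 / 0.9375 = 6.4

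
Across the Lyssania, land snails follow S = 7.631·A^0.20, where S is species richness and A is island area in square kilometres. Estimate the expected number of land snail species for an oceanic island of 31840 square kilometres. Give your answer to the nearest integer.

61 species

S = 7.631 × 31840^0.2
ln S = ln 7.631 + 0.2 × ln 31840 = 2.0322 + 0.2 × 10.3685 = 4.1059
S = e^4.1059 ≈ 60.7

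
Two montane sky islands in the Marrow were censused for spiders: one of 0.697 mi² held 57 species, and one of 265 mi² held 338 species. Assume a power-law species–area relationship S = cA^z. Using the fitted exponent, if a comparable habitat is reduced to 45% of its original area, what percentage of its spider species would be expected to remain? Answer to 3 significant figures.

78.7%

z = ln(338/57) / ln(265/0.697) = 1.7800 / 5.9407 = 0.2996
S_new/S_old = (A_new/A_old)^z = 0.45^0.2996 = exp(0.2996 × -0.7985) = 0.7872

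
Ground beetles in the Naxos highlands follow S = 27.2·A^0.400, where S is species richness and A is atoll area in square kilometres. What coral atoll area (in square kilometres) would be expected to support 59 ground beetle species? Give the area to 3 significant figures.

59 = 27.2 × A^0.4  ⇒  A^0.4 = 59/27.2 = 2.169
ln A = ln(2.169) / 0.4 = 0.7743 / 0.4 = 1.9358
A = e^1.9358 ≈ 6.93 square kilometres

6.93 square kilometres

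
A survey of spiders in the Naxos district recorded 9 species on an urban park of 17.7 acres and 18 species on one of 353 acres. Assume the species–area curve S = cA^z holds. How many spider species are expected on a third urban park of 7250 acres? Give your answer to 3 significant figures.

36.2

z = ln(18/9) / ln(353/17.7) = 0.6931 / 2.9929 = 0.2316
c = 9 / 17.7^0.2316 = 9 / 1.945 = 4.626
S₃ = 4.626 × 7250^0.2316 = 4.626 × 7.835 ≈ 36.25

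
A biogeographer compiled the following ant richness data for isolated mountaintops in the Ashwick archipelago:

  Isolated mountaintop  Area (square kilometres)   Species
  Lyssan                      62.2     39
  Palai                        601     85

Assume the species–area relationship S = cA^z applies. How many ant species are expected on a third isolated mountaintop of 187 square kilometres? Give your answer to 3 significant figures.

z = ln(85/39) / ln(601/62.2) = 0.7791 / 2.2682 = 0.3435
c = 39 / 62.2^0.3435 = 39 / 4.132 = 9.439
S₃ = 9.439 × 187^0.3435 = 9.439 × 6.03 ≈ 56.92

56.9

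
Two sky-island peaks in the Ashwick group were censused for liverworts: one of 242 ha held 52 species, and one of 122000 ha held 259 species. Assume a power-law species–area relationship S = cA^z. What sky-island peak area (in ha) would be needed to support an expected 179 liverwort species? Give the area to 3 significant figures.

29100 ha

z = ln(259/52) / ln(122000/242) = 1.6056 / 6.2228 = 0.2580
c = 52 / 242^0.2580 = 52 / 4.122 = 12.62
A = (179/12.62)^(1/0.2580) ⇒ ln A = ln(14.19)/0.2580 = 10.2799
A = e^10.2799 ≈ 29141 ha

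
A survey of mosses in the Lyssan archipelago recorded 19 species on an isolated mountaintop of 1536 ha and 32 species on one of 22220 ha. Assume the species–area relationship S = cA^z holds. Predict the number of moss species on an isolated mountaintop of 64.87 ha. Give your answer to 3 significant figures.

10.2

z = ln(32/19) / ln(22220/1536) = 0.5213 / 2.6718 = 0.1951
c = 19 / 1536^0.1951 = 19 / 4.185 = 4.54
S₃ = 4.54 × 64.87^0.1951 = 4.54 × 2.257 ≈ 10.25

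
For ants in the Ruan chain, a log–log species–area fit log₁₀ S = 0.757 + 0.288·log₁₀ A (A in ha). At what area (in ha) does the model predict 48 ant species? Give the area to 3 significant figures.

1620 ha

48 = 5.715 × A^0.288  ⇒  A^0.288 = 48/5.715 = 8.399
ln A = ln(8.399) / 0.288 = 2.1281 / 0.288 = 7.3894
A = e^7.3894 ≈ 1619 ha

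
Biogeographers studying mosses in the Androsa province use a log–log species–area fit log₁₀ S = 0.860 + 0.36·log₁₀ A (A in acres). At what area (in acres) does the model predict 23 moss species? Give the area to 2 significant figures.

25 acres

23 = 7.244 × A^0.36  ⇒  A^0.36 = 23/7.244 = 3.175
ln A = ln(3.175) / 0.36 = 1.1553 / 0.36 = 3.2091
A = e^3.2091 ≈ 24.76 acres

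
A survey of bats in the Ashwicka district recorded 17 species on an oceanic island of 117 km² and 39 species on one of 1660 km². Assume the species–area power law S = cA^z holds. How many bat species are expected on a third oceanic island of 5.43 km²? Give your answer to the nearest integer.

z = ln(39/17) / ln(1660/117) = 0.8303 / 2.6524 = 0.3131
c = 17 / 117^0.3131 = 17 / 4.441 = 3.828
S₃ = 3.828 × 5.43^0.3131 = 3.828 × 1.698 ≈ 6.502

7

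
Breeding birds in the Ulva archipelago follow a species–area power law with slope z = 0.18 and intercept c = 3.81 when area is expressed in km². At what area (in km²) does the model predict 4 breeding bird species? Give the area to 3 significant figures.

4 = 3.81 × A^0.18  ⇒  A^0.18 = 4/3.81 = 1.05
ln A = ln(1.05) / 0.18 = 0.0487 / 0.18 = 0.2704
A = e^0.2704 ≈ 1.31 km²

1.31 km²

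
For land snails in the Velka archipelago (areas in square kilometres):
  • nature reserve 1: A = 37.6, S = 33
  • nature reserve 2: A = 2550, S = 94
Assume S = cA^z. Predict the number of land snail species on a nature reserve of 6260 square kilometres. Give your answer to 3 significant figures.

z = ln(94/33) / ln(2550/37.6) = 1.0468 / 4.2168 = 0.2482
c = 33 / 37.6^0.2482 = 33 / 2.461 = 13.41
S₃ = 13.41 × 6260^0.2482 = 13.41 × 8.759 ≈ 117.5

117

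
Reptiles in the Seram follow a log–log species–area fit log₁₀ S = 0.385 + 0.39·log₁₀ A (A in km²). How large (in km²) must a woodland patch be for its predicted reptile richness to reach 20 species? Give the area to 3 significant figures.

223 km²

20 = 2.427 × A^0.39  ⇒  A^0.39 = 20/2.427 = 8.242
ln A = ln(8.242) / 0.39 = 2.1092 / 0.39 = 5.4083
A = e^5.4083 ≈ 223.3 km²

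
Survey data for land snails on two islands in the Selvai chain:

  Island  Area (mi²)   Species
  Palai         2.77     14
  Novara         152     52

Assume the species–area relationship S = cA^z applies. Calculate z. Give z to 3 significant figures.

0.328

Taking logs: ln S = ln c + z ln A, so z = (ln S₂ − ln S₁)/(ln A₂ − ln A₁).
z = ln(52/14) / ln(152/2.77) = ln(3.714) / ln(54.87) = 1.3122 / 4.0050 = 0.3276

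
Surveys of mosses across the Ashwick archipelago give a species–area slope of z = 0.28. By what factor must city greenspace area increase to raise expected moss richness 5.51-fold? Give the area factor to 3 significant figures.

444

(A₂/A₁)^0.28 = 5.51, so A₂/A₁ = 5.51^(1/0.28) = 5.51^3.571
ln(A₂/A₁) = ln 5.51 / 0.28 = 1.7066 / 0.28 = 6.0949
A₂/A₁ = e^6.0949 ≈ 443.6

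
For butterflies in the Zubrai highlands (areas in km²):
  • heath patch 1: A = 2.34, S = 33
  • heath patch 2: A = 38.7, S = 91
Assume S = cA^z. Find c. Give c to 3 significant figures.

24.3

z = ln(S₂/S₁) / ln(A₂/A₁) = ln(91/33) / ln(38.7/2.34) = 1.0144 / 2.8057 = 0.3615
c = S₁ / A₁^z = 33 / 2.34^0.3615 = 33 / 1.36 = 24.27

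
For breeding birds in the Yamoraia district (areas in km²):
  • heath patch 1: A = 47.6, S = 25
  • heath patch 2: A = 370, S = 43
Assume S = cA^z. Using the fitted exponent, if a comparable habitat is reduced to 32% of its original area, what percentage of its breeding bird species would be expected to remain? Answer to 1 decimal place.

74.0%

z = ln(43/25) / ln(370/47.6) = 0.5423 / 2.0507 = 0.2645
S_new/S_old = (A_new/A_old)^z = 0.32^0.2645 = exp(0.2645 × -1.1394) = 0.7398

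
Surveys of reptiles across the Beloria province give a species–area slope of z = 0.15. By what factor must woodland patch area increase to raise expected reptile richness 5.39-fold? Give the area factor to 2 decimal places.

(A₂/A₁)^0.15 = 5.39, so A₂/A₁ = 5.39^(1/0.15) = 5.39^6.667
ln(A₂/A₁) = ln 5.39 / 0.15 = 1.6845 / 0.15 = 11.2303
A₂/A₁ = e^11.2303 ≈ 75380

75380.40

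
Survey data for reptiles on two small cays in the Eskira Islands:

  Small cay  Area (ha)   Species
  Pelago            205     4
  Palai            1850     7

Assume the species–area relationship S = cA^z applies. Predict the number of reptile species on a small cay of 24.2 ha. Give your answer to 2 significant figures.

2.3

z = ln(7/4) / ln(1850/205) = 0.5596 / 2.1999 = 0.2544
c = 4 / 205^0.2544 = 4 / 3.873 = 1.033
S₃ = 1.033 × 24.2^0.2544 = 1.033 × 2.249 ≈ 2.323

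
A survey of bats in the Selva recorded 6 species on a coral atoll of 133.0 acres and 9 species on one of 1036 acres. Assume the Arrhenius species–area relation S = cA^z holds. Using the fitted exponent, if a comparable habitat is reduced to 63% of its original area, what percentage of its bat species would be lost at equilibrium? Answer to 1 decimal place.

z = ln(9/6) / ln(1036/133) = 0.4055 / 2.0528 = 0.1975
S_new/S_old = (A_new/A_old)^z = 0.63^0.1975 = exp(0.1975 × -0.4620) = 0.9128
Fraction lost = 1 − 0.9128 = 0.08722

8.7%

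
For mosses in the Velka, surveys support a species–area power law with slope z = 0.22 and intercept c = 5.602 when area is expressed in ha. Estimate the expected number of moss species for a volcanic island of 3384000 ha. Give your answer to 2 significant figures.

150

S = 5.602 × 3384000^0.22
ln S = ln 5.602 + 0.22 × ln 3384000 = 1.7231 + 0.22 × 15.0346 = 5.0307
S = e^5.0307 ≈ 153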